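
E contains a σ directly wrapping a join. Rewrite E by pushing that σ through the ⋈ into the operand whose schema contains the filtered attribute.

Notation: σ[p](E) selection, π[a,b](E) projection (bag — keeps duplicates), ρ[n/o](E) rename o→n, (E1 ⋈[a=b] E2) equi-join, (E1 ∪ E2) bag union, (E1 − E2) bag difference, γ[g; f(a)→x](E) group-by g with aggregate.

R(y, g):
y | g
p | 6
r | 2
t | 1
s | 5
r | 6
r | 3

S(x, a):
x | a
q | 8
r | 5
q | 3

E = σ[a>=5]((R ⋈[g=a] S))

σ filters on a, owned by the right side.
E' = (R ⋈[g=a] σ[a>=5](S))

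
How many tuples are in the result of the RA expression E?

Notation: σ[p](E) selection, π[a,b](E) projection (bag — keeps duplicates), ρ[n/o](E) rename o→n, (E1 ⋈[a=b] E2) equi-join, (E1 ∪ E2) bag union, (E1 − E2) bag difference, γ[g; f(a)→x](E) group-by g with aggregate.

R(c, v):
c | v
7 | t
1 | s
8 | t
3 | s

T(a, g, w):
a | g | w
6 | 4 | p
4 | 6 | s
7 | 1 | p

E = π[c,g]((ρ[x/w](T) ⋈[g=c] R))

Subexpression sizes:
  T → 3
  ρ[x/w](T) → 3
  R → 4
  (ρ[x/w](T) ⋈[g=c] R) → 1
  π[c,g]((ρ[x/w](T) ⋈[g=c] R)) → 1

|E| = 1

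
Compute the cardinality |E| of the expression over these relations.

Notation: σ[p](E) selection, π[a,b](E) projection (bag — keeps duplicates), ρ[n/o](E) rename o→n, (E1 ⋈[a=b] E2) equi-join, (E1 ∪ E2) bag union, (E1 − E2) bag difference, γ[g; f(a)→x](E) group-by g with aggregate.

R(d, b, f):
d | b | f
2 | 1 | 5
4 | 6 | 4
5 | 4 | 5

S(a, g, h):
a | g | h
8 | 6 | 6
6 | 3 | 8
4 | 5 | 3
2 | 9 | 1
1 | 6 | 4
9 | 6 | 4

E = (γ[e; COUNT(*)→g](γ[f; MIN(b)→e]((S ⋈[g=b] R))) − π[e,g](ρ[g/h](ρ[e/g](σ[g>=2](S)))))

Row counts bottom-up:
  S → 6
  R → 3
  (S ⋈[g=b] R) → 3
  γ[f; MIN(b)→e]((S ⋈[g=b] R)) → 1
  γ[e; COUNT(*)→g](γ[f; MIN(b)→e]((S ⋈[g=b] R))) → 1
  S → 6
  σ[g>=2](S) → 6
  ρ[e/g](σ[g>=2](S)) → 6
  ρ[g/h](ρ[e/g](σ[g>=2](S))) → 6
  π[e,g](ρ[g/h](ρ[e/g](σ[g>=2](S)))) → 6
  (γ[e; COUNT(*)→g](γ[f; MIN(b)→e]((S ⋈[g=b] R))) − π[e,g](ρ[g/h](ρ[e/g](σ[g>=2](S))))) → 1

|E| = 1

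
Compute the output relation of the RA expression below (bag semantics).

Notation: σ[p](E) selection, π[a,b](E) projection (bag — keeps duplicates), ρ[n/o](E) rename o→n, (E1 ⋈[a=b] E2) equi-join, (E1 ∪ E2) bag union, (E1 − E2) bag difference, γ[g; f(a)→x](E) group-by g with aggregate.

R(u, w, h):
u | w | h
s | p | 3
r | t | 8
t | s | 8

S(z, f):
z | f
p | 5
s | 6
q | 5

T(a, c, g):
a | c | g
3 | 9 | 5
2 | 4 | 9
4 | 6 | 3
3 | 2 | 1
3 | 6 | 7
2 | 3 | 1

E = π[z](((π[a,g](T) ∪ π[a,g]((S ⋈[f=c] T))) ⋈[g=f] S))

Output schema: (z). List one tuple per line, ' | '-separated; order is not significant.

Row counts bottom-up:
  T → 6
  π[a,g](T) → 6
  S → 3
  T → 6
  (S ⋈[f=c] T) → 2
  π[a,g]((S ⋈[f=c] T)) → 2
  (π[a,g](T) ∪ π[a,g]((S ⋈[f=c] T))) → 8
  S → 3
  ((π[a,g](T) ∪ π[a,g]((S ⋈[f=c] T))) ⋈[g=f] S) → 2
  π[z](((π[a,g](T) ∪ π[a,g]((S ⋈[f=c] T))) ⋈[g=f] S)) → 2

== RESULT ==
z
p
q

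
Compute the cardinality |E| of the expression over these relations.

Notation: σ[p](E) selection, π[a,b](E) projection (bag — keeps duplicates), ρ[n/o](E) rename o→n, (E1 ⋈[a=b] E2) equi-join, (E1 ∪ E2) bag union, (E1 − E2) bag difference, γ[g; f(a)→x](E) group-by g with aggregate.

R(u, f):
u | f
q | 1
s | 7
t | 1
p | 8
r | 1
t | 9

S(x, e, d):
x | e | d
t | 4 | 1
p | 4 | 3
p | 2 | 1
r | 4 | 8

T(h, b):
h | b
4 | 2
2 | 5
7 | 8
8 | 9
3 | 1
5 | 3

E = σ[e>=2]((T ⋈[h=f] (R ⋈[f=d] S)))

Subexpression sizes:
  T → 6
  R → 6
  S → 4
  (R ⋈[f=d] S) → 7
  (T ⋈[h=f] (R ⋈[f=d] S)) → 1
  σ[e>=2]((T ⋈[h=f] (R ⋈[f=d] S))) → 1

|E| = 1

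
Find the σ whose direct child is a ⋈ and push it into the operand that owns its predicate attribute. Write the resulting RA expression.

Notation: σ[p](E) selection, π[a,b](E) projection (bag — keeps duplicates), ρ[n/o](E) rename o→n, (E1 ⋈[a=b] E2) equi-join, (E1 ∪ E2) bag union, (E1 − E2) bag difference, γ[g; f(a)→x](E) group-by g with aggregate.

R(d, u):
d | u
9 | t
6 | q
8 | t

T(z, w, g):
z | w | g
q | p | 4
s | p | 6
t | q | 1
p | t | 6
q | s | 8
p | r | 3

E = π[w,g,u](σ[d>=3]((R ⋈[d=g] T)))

σ filters on d, owned by the left side.
E' = π[w,g,u]((σ[d>=3](R) ⋈[d=g] T))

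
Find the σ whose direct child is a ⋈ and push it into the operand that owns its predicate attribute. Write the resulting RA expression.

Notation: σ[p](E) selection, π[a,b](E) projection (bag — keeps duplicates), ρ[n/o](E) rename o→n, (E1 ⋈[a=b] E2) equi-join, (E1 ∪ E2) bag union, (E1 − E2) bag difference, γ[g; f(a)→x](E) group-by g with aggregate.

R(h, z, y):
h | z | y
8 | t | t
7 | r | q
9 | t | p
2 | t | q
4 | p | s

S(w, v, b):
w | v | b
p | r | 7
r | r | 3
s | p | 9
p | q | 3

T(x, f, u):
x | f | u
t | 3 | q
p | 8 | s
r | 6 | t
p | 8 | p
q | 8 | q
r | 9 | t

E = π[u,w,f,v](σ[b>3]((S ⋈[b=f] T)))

σ filters on b, owned by the left side.
E' = π[u,w,f,v]((σ[b>3](S) ⋈[b=f] T))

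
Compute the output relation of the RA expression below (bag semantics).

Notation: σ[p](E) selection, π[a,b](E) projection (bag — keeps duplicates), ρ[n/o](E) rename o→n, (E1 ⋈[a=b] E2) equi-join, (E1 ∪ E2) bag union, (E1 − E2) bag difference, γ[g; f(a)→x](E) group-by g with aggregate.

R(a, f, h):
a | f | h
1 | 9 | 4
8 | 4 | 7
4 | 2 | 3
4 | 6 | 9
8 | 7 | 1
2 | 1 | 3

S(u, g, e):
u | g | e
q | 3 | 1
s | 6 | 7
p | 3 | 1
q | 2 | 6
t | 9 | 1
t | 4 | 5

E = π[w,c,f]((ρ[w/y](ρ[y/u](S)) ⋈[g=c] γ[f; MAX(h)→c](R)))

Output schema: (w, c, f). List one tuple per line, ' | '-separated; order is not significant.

Stepwise |·|:
  S → 6
  ρ[y/u](S) → 6
  ρ[w/y](ρ[y/u](S)) → 6
  R → 6
  γ[f; MAX(h)→c](R) → 6
  (ρ[w/y](ρ[y/u](S)) ⋈[g=c] γ[f; MAX(h)→c](R)) → 6
  π[w,c,f]((ρ[w/y](ρ[y/u](S)) ⋈[g=c] γ[f; MAX(h)→c](R))) → 6

== RESULT ==
w | c | f
p | 3 | 1
p | 3 | 2
q | 3 | 1
q | 3 | 2
t | 4 | 9
t | 9 | 6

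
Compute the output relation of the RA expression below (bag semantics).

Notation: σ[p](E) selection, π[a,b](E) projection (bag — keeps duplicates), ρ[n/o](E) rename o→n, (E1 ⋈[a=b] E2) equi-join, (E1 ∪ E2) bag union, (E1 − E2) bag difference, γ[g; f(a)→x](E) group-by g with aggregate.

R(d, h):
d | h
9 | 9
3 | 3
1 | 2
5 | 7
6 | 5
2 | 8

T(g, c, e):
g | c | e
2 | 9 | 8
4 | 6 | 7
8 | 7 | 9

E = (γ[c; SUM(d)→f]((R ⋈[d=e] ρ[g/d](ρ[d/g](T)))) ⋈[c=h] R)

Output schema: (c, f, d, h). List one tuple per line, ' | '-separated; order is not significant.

Stepwise |·|:
  R → 6
  T → 3
  ρ[d/g](T) → 3
  ρ[g/d](ρ[d/g](T)) → 3
  (R ⋈[d=e] ρ[g/d](ρ[d/g](T))) → 1
  γ[c; SUM(d)→f]((R ⋈[d=e] ρ[g/d](ρ[d/g](T)))) → 1
  R → 6
  (γ[c; SUM(d)→f]((R ⋈[d=e] ρ[g/d](ρ[d/g](T)))) ⋈[c=h] R) → 1

== RESULT ==
c | f | d | h
7 | 9 | 5 | 7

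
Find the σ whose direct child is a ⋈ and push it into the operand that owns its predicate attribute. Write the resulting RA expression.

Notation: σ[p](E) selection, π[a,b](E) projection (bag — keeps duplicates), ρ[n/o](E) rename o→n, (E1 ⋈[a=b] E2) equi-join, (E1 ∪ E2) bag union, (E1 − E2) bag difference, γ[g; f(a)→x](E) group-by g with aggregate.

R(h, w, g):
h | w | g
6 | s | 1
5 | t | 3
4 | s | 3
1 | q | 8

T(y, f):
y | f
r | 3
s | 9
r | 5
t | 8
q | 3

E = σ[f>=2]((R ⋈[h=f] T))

σ filters on f, owned by the right side.
E' = (R ⋈[h=f] σ[f>=2](T))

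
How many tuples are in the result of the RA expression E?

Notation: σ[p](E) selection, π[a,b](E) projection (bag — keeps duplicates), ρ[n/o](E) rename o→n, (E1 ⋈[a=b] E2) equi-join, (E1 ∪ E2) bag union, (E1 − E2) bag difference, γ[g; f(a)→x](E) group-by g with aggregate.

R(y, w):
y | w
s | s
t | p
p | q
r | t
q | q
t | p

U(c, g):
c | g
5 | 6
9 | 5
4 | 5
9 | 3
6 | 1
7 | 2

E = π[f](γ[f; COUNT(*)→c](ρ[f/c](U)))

Per-node cardinality:
  U → 6
  ρ[f/c](U) → 6
  γ[f; COUNT(*)→c](ρ[f/c](U)) → 5
  π[f](γ[f; COUNT(*)→c](ρ[f/c](U))) → 5

|E| = 5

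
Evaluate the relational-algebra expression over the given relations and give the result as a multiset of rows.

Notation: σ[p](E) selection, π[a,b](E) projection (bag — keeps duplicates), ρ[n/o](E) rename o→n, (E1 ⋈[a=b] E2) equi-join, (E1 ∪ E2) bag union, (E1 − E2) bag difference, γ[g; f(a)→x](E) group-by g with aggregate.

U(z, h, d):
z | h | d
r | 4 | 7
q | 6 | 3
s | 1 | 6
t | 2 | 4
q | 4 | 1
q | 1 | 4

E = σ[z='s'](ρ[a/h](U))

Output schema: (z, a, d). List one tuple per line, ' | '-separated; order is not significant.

Subexpression sizes:
  U → 6
  ρ[a/h](U) → 6
  σ[z='s'](ρ[a/h](U)) → 1

== RESULT ==
z | a | d
s | 1 | 6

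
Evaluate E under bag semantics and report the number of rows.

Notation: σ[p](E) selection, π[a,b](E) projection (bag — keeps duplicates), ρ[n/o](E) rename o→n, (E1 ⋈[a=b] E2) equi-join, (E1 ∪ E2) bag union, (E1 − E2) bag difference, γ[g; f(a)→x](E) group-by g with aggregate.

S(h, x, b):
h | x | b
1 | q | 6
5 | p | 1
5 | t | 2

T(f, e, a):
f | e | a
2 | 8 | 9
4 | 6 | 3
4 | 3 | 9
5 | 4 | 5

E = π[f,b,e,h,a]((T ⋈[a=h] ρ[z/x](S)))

Row counts bottom-up:
  T → 4
  S → 3
  ρ[z/x](S) → 3
  (T ⋈[a=h] ρ[z/x](S)) → 2
  π[f,b,e,h,a]((T ⋈[a=h] ρ[z/x](S))) → 2

|E| = 2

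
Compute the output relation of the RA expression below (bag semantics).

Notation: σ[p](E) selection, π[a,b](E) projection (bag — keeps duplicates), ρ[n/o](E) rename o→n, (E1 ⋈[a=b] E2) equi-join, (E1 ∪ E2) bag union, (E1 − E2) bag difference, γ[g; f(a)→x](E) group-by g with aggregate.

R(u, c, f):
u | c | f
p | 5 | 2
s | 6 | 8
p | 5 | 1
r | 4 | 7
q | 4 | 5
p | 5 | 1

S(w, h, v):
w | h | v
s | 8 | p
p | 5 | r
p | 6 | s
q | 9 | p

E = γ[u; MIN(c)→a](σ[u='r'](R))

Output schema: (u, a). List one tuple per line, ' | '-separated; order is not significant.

Stepwise |·|:
  R → 6
  σ[u='r'](R) → 1
  γ[u; MIN(c)→a](σ[u='r'](R)) → 1

== RESULT ==
u | a
r | 4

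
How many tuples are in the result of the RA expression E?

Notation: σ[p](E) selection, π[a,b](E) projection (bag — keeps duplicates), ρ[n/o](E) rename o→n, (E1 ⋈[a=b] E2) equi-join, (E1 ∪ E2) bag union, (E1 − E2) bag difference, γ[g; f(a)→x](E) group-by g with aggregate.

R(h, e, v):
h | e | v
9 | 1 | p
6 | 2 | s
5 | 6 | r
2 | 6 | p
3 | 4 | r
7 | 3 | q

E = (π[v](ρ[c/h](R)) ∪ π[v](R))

Subexpression sizes:
  R → 6
  ρ[c/h](R) → 6
  π[v](ρ[c/h](R)) → 6
  R → 6
  π[v](R) → 6
  (π[v](ρ[c/h](R)) ∪ π[v](R)) → 12

|E| = 12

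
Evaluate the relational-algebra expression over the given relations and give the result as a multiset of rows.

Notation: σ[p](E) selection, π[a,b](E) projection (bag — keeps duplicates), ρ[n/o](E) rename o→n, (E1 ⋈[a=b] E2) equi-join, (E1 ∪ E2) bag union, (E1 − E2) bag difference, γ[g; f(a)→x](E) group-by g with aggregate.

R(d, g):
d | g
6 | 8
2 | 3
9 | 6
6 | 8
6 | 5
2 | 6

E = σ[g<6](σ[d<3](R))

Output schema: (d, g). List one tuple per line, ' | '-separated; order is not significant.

Stepwise |·|:
  R → 6
  σ[d<3](R) → 2
  σ[g<6](σ[d<3](R)) → 1

== RESULT ==
d | g
2 | 3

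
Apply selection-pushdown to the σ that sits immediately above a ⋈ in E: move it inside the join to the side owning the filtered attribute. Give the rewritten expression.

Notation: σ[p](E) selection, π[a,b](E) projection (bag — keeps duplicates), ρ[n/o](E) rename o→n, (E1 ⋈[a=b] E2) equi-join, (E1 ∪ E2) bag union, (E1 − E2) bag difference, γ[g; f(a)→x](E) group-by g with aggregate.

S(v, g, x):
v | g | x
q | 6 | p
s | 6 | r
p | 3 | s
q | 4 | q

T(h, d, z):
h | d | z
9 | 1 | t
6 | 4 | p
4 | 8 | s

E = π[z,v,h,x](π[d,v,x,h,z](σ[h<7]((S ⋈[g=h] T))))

σ filters on h, owned by the right side.
E' = π[z,v,h,x](π[d,v,x,h,z]((S ⋈[g=h] σ[h<7](T))))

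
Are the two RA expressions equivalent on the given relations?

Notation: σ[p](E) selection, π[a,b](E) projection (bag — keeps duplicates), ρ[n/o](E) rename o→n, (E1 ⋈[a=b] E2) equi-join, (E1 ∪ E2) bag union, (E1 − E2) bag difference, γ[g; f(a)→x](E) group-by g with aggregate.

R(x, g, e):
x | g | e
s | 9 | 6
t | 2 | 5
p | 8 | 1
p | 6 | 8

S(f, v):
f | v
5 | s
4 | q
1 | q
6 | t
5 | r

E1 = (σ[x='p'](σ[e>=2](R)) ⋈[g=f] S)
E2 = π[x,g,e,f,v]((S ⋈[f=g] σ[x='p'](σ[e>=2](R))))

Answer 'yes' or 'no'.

E1 per-node cardinality:
  R → 4
  σ[e>=2](R) → 3
  σ[x='p'](σ[e>=2](R)) → 1
  S → 5
  (σ[x='p'](σ[e>=2](R)) ⋈[g=f] S) → 1
E2 per-node cardinality:
  S → 5
  R → 4
  σ[e>=2](R) → 3
  σ[x='p'](σ[e>=2](R)) → 1
  (S ⋈[f=g] σ[x='p'](σ[e>=2](R))) → 1
  π[x,g,e,f,v]((S ⋈[f=g] σ[x='p'](σ[e>=2](R)))) → 1

E1 and E2 produce the same multiset:
x | g | e | f | v
p | 6 | 8 | 6 | t

yes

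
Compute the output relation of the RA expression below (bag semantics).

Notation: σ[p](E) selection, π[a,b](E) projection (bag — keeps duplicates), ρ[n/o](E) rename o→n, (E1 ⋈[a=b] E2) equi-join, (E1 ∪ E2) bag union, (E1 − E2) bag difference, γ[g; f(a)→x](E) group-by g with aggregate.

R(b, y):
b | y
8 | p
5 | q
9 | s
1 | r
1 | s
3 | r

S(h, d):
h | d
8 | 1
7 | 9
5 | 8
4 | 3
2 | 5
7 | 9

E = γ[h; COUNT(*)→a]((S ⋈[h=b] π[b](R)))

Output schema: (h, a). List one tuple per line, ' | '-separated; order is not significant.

Subexpression sizes:
  S → 6
  R → 6
  π[b](R) → 6
  (S ⋈[h=b] π[b](R)) → 2
  γ[h; COUNT(*)→a]((S ⋈[h=b] π[b](R))) → 2

== RESULT ==
h | a
5 | 1
8 | 1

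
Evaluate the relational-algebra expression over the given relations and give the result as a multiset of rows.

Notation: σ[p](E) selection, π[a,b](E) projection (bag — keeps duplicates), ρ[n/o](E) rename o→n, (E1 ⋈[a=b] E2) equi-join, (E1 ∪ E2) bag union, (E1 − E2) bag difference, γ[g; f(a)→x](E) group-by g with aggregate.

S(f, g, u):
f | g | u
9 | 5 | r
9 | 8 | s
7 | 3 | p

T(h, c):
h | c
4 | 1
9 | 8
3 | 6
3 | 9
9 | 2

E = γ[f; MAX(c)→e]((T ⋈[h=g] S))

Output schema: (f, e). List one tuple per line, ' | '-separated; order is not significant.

Row counts bottom-up:
  T → 5
  S → 3
  (T ⋈[h=g] S) → 2
  γ[f; MAX(c)→e]((T ⋈[h=g] S)) → 1

== RESULT ==
f | e
7 | 9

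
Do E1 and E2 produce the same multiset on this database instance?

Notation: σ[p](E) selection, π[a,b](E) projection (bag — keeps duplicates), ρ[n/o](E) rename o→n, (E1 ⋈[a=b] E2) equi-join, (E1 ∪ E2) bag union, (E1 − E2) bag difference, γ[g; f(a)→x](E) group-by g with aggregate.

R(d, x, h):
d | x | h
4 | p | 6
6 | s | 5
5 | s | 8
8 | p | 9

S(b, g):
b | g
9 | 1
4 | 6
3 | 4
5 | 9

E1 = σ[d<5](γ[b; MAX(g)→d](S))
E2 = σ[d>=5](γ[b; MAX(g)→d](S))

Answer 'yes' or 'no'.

E1 subexpression sizes:
  S → 4
  γ[b; MAX(g)→d](S) → 4
  σ[d<5](γ[b; MAX(g)→d](S)) → 2
E2 subexpression sizes:
  S → 4
  γ[b; MAX(g)→d](S) → 4
  σ[d>=5](γ[b; MAX(g)→d](S)) → 2

E1 result:
b | d
3 | 4
9 | 1
E2 result:
b | d
4 | 6
5 | 9
Witness: (4, 6) appears 0× in E1 but 1× in E2.

no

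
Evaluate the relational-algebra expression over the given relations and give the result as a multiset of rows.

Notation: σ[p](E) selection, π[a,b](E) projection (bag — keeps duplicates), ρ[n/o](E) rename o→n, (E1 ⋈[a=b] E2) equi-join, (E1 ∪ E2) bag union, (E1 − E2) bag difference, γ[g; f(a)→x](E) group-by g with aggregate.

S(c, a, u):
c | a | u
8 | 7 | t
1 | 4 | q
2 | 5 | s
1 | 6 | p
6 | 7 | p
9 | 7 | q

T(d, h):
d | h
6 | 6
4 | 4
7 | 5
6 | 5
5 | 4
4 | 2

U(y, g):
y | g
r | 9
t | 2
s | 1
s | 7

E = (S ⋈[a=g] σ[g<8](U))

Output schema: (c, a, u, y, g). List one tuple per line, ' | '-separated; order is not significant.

Stepwise |·|:
  S → 6
  U → 4
  σ[g<8](U) → 3
  (S ⋈[a=g] σ[g<8](U)) → 3

== RESULT ==
c | a | u | y | g
6 | 7 | p | s | 7
8 | 7 | t | s | 7
9 | 7 | q | s | 7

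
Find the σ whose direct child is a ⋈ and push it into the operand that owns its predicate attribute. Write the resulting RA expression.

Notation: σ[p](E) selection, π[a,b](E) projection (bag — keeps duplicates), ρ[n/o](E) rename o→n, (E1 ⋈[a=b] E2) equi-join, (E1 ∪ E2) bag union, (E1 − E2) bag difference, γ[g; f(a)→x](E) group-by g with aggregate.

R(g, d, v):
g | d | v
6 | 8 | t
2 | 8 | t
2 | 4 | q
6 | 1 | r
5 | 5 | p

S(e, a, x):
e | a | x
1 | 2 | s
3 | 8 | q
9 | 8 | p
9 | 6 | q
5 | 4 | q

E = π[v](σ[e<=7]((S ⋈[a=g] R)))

σ filters on e, owned by the left side.
E' = π[v]((σ[e<=7](S) ⋈[a=g] R))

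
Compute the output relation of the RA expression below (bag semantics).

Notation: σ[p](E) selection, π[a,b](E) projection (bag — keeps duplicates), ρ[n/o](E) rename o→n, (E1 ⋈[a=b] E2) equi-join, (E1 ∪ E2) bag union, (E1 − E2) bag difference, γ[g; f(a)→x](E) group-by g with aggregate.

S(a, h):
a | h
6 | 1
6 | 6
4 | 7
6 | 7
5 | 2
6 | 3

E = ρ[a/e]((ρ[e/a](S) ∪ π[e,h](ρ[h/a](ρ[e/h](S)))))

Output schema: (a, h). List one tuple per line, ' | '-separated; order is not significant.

Stepwise |·|:
  S → 6
  ρ[e/a](S) → 6
  S → 6
  ρ[e/h](S) → 6
  ρ[h/a](ρ[e/h](S)) → 6
  π[e,h](ρ[h/a](ρ[e/h](S))) → 6
  (ρ[e/a](S) ∪ π[e,h](ρ[h/a](ρ[e/h](S)))) → 12
  ρ[a/e]((ρ[e/a](S) ∪ π[e,h](ρ[h/a](ρ[e/h](S))))) → 12

== RESULT ==
a | h
1 | 6
2 | 5
3 | 6
4 | 7
5 | 2
6 | 1
6 | 3
6 | 6
6 | 6
6 | 7
7 | 4
7 | 6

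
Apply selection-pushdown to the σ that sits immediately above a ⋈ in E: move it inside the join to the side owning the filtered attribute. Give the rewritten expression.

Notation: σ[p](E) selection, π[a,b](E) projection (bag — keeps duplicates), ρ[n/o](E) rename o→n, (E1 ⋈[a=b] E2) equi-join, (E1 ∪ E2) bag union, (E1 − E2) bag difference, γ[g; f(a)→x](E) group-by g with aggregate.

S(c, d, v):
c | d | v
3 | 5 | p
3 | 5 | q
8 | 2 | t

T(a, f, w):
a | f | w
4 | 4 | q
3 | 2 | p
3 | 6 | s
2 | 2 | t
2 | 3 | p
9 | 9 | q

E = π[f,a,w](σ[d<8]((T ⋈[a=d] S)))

σ filters on d, owned by the right side.
E' = π[f,a,w]((T ⋈[a=d] σ[d<8](S)))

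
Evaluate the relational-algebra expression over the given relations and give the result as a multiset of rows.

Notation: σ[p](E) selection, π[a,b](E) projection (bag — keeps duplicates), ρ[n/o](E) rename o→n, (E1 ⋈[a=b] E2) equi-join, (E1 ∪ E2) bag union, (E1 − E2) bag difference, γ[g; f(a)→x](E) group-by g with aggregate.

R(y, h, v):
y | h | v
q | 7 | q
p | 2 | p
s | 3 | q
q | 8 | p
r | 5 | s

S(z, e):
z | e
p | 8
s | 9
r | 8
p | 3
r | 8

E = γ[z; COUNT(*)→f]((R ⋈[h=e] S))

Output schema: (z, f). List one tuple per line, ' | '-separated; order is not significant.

Row counts bottom-up:
  R → 5
  S → 5
  (R ⋈[h=e] S) → 4
  γ[z; COUNT(*)→f]((R ⋈[h=e] S)) → 2

== RESULT ==
z | f
p | 2
r | 2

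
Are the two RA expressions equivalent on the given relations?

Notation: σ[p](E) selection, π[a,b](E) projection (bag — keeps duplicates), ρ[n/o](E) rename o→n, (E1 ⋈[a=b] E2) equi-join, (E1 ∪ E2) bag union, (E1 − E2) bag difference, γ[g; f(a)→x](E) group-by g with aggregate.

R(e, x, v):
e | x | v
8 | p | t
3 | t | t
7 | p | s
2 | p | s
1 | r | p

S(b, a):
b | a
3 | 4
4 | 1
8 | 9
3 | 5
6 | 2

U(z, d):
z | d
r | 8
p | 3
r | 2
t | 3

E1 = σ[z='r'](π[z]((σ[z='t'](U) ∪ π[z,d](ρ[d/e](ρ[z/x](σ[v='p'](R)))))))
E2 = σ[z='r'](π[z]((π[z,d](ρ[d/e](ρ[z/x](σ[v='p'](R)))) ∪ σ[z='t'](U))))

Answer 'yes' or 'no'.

E1 stepwise |·|:
  U → 4
  σ[z='t'](U) → 1
  R → 5
  σ[v='p'](R) → 1
  ρ[z/x](σ[v='p'](R)) → 1
  ρ[d/e](ρ[z/x](σ[v='p'](R))) → 1
  π[z,d](ρ[d/e](ρ[z/x](σ[v='p'](R)))) → 1
  (σ[z='t'](U) ∪ π[z,d](ρ[d/e](ρ[z/x](σ[v='p'](R))))) → 2
  π[z]((σ[z='t'](U) ∪ π[z,d](ρ[d/e](ρ[z/x](σ[v='p'](R)))))) → 2
  σ[z='r'](π[z]((σ[z='t'](U) ∪ π[z,d](ρ[d/e](ρ[z/x](σ[v='p'](R))))))) → 1
E2 stepwise |·|:
  R → 5
  σ[v='p'](R) → 1
  ρ[z/x](σ[v='p'](R)) → 1
  ρ[d/e](ρ[z/x](σ[v='p'](R))) → 1
  π[z,d](ρ[d/e](ρ[z/x](σ[v='p'](R)))) → 1
  U → 4
  σ[z='t'](U) → 1
  (π[z,d](ρ[d/e](ρ[z/x](σ[v='p'](R)))) ∪ σ[z='t'](U)) → 2
  π[z]((π[z,d](ρ[d/e](ρ[z/x](σ[v='p'](R)))) ∪ σ[z='t'](U))) → 2
  σ[z='r'](π[z]((π[z,d](ρ[d/e](ρ[z/x](σ[v='p'](R)))) ∪ σ[z='t'](U)))) → 1

E1 and E2 produce the same multiset:
z
r

yes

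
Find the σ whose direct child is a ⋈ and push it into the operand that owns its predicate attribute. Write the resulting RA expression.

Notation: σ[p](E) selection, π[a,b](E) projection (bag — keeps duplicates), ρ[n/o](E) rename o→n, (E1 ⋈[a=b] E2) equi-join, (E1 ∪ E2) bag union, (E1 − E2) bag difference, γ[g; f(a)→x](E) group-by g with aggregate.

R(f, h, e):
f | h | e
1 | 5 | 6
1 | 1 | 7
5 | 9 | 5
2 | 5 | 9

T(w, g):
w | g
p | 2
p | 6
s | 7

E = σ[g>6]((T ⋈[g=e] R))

σ filters on g, owned by the left side.
E' = (σ[g>6](T) ⋈[g=e] R)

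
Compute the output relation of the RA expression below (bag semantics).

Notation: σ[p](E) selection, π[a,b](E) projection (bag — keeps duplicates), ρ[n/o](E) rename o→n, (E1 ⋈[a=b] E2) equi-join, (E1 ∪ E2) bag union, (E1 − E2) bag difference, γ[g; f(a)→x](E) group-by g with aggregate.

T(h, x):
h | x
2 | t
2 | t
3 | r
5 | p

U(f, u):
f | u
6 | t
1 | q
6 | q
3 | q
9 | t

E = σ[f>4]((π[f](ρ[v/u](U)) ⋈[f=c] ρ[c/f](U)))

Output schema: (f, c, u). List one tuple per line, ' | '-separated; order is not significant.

Row counts bottom-up:
  U → 5
  ρ[v/u](U) → 5
  π[f](ρ[v/u](U)) → 5
  U → 5
  ρ[c/f](U) → 5
  (π[f](ρ[v/u](U)) ⋈[f=c] ρ[c/f](U)) → 7
  σ[f>4]((π[f](ρ[v/u](U)) ⋈[f=c] ρ[c/f](U))) → 5

== RESULT ==
f | c | u
6 | 6 | q
6 | 6 | q
6 | 6 | t
6 | 6 | t
9 | 9 | t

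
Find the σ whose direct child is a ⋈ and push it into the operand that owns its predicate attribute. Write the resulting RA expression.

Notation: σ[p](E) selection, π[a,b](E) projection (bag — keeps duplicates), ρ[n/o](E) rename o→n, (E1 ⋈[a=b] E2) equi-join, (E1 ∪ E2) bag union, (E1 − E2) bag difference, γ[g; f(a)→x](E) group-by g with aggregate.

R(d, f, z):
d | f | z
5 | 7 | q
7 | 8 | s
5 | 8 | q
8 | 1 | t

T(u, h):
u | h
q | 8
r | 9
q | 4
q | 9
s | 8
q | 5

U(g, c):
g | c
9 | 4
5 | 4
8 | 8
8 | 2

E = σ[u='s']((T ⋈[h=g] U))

σ filters on u, owned by the left side.
E' = (σ[u='s'](T) ⋈[h=g] U)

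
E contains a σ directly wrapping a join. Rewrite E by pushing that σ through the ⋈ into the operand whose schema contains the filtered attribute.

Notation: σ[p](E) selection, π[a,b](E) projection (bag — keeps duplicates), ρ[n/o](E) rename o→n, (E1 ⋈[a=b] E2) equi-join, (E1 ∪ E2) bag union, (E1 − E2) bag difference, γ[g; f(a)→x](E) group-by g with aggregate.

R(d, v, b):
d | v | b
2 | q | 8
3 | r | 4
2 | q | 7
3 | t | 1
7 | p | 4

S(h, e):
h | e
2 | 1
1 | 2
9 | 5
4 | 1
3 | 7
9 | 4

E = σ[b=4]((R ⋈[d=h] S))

σ filters on b, owned by the left side.
E' = (σ[b=4](R) ⋈[d=h] S)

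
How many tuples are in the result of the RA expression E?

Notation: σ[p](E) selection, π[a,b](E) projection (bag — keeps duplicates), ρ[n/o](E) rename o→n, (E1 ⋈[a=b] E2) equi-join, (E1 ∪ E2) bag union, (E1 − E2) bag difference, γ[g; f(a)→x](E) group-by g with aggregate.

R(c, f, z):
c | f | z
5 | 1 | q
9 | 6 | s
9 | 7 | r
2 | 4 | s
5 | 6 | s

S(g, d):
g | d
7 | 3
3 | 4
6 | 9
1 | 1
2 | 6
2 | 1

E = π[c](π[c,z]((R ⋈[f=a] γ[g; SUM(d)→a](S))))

Per-node cardinality:
  R → 5
  S → 6
  γ[g; SUM(d)→a](S) → 5
  (R ⋈[f=a] γ[g; SUM(d)→a](S)) → 3
  π[c,z]((R ⋈[f=a] γ[g; SUM(d)→a](S))) → 3
  π[c](π[c,z]((R ⋈[f=a] γ[g; SUM(d)→a](S)))) → 3

|E| = 3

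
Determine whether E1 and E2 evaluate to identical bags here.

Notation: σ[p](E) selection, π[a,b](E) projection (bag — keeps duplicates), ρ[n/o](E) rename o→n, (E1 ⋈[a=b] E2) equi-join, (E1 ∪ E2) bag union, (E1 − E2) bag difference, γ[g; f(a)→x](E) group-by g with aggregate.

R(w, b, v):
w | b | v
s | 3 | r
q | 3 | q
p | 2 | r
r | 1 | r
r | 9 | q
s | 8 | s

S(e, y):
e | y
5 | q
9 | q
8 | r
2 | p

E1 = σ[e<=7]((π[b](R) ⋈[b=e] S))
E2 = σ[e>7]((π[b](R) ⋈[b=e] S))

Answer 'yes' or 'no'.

E1 per-node cardinality:
  R → 6
  π[b](R) → 6
  S → 4
  (π[b](R) ⋈[b=e] S) → 3
  σ[e<=7]((π[b](R) ⋈[b=e] S)) → 1
E2 per-node cardinality:
  R → 6
  π[b](R) → 6
  S → 4
  (π[b](R) ⋈[b=e] S) → 3
  σ[e>7]((π[b](R) ⋈[b=e] S)) → 2

E1 result:
b | e | y
2 | 2 | p
E2 result:
b | e | y
8 | 8 | r
9 | 9 | q
Witness: (9, 9, 'q') appears 0× in E1 but 1× in E2.

no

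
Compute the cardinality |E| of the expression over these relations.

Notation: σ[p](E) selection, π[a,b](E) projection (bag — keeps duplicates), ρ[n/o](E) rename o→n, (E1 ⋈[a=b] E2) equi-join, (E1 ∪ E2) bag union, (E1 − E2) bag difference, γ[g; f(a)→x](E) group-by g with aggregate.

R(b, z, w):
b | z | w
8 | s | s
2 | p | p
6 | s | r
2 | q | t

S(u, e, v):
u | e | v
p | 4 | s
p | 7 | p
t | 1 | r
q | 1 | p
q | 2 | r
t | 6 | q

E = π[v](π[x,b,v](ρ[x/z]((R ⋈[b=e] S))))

Stepwise |·|:
  R → 4
  S → 6
  (R ⋈[b=e] S) → 3
  ρ[x/z]((R ⋈[b=e] S)) → 3
  π[x,b,v](ρ[x/z]((R ⋈[b=e] S))) → 3
  π[v](π[x,b,v](ρ[x/z]((R ⋈[b=e] S)))) → 3

|E| = 3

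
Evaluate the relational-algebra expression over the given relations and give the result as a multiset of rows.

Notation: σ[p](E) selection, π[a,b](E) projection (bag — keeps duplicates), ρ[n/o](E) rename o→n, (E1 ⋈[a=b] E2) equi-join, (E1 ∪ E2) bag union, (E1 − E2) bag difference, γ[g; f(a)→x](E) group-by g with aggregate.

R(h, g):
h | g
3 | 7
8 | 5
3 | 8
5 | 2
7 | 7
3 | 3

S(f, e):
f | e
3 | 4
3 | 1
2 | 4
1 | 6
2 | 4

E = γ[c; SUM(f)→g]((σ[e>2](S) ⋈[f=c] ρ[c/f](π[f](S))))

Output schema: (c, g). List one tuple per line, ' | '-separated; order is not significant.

Row counts bottom-up:
  S → 5
  σ[e>2](S) → 4
  S → 5
  π[f](S) → 5
  ρ[c/f](π[f](S)) → 5
  (σ[e>2](S) ⋈[f=c] ρ[c/f](π[f](S))) → 7
  γ[c; SUM(f)→g]((σ[e>2](S) ⋈[f=c] ρ[c/f](π[f](S)))) → 3

== RESULT ==
c | g
1 | 1
2 | 8
3 | 6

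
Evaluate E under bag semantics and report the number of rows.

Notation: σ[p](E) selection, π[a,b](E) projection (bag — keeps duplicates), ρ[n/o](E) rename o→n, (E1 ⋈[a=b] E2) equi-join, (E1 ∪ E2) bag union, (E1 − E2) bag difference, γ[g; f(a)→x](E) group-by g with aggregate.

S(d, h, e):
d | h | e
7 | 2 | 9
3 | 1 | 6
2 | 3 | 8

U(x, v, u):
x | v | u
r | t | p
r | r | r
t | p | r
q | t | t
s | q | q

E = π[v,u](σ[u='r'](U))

Stepwise |·|:
  U → 5
  σ[u='r'](U) → 2
  π[v,u](σ[u='r'](U)) → 2

|E| = 2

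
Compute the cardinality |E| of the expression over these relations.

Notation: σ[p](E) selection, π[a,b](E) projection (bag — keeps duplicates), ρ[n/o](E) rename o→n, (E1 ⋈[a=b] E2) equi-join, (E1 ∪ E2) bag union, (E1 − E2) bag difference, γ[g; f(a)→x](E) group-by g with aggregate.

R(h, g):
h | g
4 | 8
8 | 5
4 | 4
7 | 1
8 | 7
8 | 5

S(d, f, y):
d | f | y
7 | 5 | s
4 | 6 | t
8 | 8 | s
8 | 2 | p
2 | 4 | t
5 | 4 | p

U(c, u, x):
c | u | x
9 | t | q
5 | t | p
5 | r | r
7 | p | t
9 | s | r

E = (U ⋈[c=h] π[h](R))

Subexpression sizes:
  U → 5
  R → 6
  π[h](R) → 6
  (U ⋈[c=h] π[h](R)) → 1

|E| = 1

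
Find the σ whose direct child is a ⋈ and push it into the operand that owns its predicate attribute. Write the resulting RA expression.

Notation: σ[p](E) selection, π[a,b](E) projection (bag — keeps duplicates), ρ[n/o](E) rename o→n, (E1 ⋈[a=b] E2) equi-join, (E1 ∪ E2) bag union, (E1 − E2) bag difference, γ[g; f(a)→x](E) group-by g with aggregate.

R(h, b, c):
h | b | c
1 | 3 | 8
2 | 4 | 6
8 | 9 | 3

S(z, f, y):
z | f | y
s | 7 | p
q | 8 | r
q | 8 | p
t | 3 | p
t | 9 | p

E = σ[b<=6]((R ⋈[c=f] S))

σ filters on b, owned by the left side.
E' = (σ[b<=6](R) ⋈[c=f] S)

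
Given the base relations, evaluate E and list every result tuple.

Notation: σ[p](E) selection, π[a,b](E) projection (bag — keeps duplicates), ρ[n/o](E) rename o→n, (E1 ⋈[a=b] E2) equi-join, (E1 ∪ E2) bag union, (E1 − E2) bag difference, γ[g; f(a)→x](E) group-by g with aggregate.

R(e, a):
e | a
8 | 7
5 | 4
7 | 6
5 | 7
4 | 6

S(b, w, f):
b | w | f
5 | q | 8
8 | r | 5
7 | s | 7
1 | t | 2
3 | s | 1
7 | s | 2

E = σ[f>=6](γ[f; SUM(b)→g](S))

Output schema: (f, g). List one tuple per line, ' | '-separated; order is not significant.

Subexpression sizes:
  S → 6
  γ[f; SUM(b)→g](S) → 5
  σ[f>=6](γ[f; SUM(b)→g](S)) → 2

== RESULT ==
f | g
7 | 7
8 | 5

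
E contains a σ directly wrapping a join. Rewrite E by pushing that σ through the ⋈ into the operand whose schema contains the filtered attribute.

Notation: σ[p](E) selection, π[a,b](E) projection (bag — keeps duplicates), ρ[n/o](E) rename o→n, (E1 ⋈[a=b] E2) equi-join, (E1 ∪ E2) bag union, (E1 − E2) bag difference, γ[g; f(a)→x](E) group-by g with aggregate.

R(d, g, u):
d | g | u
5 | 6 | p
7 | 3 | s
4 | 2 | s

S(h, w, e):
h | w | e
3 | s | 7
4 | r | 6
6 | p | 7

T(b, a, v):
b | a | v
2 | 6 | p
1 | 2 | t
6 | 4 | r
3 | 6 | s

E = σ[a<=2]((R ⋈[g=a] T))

σ filters on a, owned by the right side.
E' = (R ⋈[g=a] σ[a<=2](T))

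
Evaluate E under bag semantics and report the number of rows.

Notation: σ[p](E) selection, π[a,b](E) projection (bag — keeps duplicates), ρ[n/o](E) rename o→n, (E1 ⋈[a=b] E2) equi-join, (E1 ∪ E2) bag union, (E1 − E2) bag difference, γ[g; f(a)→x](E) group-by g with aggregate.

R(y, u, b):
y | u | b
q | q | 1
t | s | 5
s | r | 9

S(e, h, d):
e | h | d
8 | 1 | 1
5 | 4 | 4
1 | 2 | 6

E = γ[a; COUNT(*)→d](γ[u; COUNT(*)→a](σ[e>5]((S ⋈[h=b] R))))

Stepwise |·|:
  S → 3
  R → 3
  (S ⋈[h=b] R) → 1
  σ[e>5]((S ⋈[h=b] R)) → 1
  γ[u; COUNT(*)→a](σ[e>5]((S ⋈[h=b] R))) → 1
  γ[a; COUNT(*)→d](γ[u; COUNT(*)→a](σ[e>5]((S ⋈[h=b] R)))) → 1

|E| = 1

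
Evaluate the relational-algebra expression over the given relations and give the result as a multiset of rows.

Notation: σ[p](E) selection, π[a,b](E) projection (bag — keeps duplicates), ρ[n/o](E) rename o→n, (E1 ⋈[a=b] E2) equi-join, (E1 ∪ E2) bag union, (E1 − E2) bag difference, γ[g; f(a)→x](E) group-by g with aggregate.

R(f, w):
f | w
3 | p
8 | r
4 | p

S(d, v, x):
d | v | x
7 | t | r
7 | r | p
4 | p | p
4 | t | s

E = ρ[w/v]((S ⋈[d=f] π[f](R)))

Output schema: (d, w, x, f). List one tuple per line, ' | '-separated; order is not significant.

Stepwise |·|:
  S → 4
  R → 3
  π[f](R) → 3
  (S ⋈[d=f] π[f](R)) → 2
  ρ[w/v]((S ⋈[d=f] π[f](R))) → 2

== RESULT ==
d | w | x | f
4 | p | p | 4
4 | t | s | 4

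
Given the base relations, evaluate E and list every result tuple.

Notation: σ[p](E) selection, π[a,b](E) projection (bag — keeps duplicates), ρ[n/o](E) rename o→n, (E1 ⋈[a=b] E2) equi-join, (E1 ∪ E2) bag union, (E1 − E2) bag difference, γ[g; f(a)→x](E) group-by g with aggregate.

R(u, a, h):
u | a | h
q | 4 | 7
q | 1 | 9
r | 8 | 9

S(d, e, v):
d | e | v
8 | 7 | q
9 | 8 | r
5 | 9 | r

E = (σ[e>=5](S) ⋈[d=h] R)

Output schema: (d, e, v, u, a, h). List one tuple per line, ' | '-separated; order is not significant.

Row counts bottom-up:
  S → 3
  σ[e>=5](S) → 3
  R → 3
  (σ[e>=5](S) ⋈[d=h] R) → 2

== RESULT ==
d | e | v | u | a | h
9 | 8 | r | q | 1 | 9
9 | 8 | r | r | 8 | 9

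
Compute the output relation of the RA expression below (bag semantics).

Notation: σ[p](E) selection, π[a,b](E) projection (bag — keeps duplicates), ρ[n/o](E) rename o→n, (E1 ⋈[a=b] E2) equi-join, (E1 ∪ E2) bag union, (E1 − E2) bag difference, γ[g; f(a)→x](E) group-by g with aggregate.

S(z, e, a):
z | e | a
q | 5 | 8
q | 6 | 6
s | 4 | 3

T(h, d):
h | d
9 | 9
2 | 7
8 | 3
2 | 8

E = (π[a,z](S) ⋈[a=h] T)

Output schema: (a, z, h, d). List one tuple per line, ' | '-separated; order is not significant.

Per-node cardinality:
  S → 3
  π[a,z](S) → 3
  T → 4
  (π[a,z](S) ⋈[a=h] T) → 1

== RESULT ==
a | z | h | d
8 | q | 8 | 3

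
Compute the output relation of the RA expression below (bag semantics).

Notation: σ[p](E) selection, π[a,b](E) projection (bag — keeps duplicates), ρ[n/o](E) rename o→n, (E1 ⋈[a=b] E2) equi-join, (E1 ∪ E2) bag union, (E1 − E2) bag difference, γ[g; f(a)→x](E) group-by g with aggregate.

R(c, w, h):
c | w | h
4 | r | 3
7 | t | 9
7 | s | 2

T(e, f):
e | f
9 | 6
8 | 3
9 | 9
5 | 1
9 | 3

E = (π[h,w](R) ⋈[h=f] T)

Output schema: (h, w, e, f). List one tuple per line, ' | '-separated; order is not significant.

Subexpression sizes:
  R → 3
  π[h,w](R) → 3
  T → 5
  (π[h,w](R) ⋈[h=f] T) → 3

== RESULT ==
h | w | e | f
3 | r | 8 | 3
3 | r | 9 | 3
9 | t | 9 | 9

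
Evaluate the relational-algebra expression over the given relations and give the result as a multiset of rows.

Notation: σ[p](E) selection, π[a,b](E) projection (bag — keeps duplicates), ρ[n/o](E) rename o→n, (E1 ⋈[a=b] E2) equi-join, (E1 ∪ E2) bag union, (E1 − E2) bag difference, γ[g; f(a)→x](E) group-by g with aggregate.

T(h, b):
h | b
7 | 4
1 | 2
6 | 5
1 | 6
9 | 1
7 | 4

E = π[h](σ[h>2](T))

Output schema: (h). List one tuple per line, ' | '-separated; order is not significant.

Stepwise |·|:
  T → 6
  σ[h>2](T) → 4
  π[h](σ[h>2](T)) → 4

== RESULT ==
h
6
7
7
9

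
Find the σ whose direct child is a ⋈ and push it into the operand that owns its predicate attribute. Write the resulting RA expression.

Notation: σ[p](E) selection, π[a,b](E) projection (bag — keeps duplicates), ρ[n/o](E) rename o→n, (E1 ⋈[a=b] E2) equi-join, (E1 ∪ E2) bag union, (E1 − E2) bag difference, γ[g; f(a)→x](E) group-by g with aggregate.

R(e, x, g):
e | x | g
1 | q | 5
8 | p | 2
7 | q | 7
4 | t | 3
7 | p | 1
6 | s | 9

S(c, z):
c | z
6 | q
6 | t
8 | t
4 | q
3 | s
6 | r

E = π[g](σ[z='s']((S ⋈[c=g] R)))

σ filters on z, owned by the left side.
E' = π[g]((σ[z='s'](S) ⋈[c=g] R))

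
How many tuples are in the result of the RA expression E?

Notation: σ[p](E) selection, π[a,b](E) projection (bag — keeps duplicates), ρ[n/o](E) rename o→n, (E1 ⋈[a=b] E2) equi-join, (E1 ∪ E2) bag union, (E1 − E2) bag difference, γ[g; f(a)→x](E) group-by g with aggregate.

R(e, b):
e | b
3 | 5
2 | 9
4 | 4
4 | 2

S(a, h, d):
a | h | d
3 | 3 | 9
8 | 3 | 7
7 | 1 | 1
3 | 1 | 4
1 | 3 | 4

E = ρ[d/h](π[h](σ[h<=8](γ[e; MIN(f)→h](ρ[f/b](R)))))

Stepwise |·|:
  R → 4
  ρ[f/b](R) → 4
  γ[e; MIN(f)→h](ρ[f/b](R)) → 3
  σ[h<=8](γ[e; MIN(f)→h](ρ[f/b](R))) → 2
  π[h](σ[h<=8](γ[e; MIN(f)→h](ρ[f/b](R)))) → 2
  ρ[d/h](π[h](σ[h<=8](γ[e; MIN(f)→h](ρ[f/b](R))))) → 2

|E| = 2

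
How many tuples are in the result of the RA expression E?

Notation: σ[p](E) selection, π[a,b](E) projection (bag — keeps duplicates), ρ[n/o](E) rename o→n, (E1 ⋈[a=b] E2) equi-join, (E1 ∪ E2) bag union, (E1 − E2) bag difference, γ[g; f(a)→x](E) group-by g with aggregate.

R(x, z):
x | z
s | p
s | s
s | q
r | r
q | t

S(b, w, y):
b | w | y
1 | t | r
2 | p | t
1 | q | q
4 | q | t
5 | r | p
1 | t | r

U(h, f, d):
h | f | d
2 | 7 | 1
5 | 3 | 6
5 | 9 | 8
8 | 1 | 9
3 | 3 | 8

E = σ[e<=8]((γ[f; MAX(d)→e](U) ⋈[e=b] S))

Subexpression sizes:
  U → 5
  γ[f; MAX(d)→e](U) → 4
  S → 6
  (γ[f; MAX(d)→e](U) ⋈[e=b] S) → 3
  σ[e<=8]((γ[f; MAX(d)→e](U) ⋈[e=b] S)) → 3

|E| = 3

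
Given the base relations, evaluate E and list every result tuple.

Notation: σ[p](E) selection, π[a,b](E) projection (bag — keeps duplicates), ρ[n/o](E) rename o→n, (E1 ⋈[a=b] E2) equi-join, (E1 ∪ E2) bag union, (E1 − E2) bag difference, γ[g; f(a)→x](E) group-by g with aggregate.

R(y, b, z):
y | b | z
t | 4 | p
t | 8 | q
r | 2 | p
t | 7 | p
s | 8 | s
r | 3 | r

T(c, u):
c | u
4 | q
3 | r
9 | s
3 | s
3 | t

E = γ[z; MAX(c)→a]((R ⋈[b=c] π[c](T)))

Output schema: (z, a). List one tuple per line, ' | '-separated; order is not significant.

Stepwise |·|:
  R → 6
  T → 5
  π[c](T) → 5
  (R ⋈[b=c] π[c](T)) → 4
  γ[z; MAX(c)→a]((R ⋈[b=c] π[c](T))) → 2

== RESULT ==
z | a
p | 4
r | 3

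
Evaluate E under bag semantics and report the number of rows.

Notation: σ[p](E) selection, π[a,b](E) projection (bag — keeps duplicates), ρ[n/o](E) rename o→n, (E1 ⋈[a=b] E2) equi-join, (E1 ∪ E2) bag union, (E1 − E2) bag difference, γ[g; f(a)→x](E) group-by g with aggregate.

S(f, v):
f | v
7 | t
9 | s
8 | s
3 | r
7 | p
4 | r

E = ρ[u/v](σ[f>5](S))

Stepwise |·|:
  S → 6
  σ[f>5](S) → 4
  ρ[u/v](σ[f>5](S)) → 4

|E| = 4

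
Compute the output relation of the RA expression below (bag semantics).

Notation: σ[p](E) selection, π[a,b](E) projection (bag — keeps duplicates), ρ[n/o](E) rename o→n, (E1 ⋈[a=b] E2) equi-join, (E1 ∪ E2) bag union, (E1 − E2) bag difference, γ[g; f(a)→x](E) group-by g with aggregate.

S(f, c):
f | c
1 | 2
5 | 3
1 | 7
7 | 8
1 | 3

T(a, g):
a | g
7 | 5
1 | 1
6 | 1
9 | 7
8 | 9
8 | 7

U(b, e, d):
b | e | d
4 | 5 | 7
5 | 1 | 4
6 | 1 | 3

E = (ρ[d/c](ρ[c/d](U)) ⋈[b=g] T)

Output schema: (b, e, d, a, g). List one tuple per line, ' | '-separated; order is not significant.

Subexpression sizes:
  U → 3
  ρ[c/d](U) → 3
  ρ[d/c](ρ[c/d](U)) → 3
  T → 6
  (ρ[d/c](ρ[c/d](U)) ⋈[b=g] T) → 1

== RESULT ==
b | e | d | a | g
5 | 1 | 4 | 7 | 5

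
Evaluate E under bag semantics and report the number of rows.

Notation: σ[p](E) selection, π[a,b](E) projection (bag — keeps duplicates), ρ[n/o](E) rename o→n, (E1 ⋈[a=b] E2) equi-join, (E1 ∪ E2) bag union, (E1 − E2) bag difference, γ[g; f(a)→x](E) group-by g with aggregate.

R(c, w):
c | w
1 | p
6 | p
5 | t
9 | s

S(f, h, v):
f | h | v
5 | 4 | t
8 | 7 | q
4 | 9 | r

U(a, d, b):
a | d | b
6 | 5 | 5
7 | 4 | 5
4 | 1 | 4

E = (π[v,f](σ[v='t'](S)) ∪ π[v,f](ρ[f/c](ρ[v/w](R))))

Stepwise |·|:
  S → 3
  σ[v='t'](S) → 1
  π[v,f](σ[v='t'](S)) → 1
  R → 4
  ρ[v/w](R) → 4
  ρ[f/c](ρ[v/w](R)) → 4
  π[v,f](ρ[f/c](ρ[v/w](R))) → 4
  (π[v,f](σ[v='t'](S)) ∪ π[v,f](ρ[f/c](ρ[v/w](R)))) → 5

|E| = 5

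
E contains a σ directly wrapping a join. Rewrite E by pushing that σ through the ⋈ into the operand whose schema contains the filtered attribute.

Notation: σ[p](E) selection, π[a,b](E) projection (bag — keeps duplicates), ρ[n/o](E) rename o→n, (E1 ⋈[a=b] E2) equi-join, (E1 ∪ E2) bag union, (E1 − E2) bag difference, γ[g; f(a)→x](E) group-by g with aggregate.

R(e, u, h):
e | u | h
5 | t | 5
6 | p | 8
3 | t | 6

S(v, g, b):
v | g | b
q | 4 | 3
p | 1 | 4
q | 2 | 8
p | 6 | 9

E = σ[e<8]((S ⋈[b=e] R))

σ filters on e, owned by the right side.
E' = (S ⋈[b=e] σ[e<8](R))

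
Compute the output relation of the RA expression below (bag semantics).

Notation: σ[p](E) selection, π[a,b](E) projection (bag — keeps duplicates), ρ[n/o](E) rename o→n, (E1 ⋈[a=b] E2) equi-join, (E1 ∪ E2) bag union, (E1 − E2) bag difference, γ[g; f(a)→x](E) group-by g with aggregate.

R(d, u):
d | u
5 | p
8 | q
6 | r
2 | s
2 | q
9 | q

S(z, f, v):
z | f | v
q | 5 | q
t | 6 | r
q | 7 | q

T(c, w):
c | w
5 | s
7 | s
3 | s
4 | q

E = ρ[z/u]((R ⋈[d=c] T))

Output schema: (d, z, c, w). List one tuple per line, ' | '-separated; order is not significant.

Subexpression sizes:
  R → 6
  T → 4
  (R ⋈[d=c] T) → 1
  ρ[z/u]((R ⋈[d=c] T)) → 1

== RESULT ==
d | z | c | w
5 | p | 5 | s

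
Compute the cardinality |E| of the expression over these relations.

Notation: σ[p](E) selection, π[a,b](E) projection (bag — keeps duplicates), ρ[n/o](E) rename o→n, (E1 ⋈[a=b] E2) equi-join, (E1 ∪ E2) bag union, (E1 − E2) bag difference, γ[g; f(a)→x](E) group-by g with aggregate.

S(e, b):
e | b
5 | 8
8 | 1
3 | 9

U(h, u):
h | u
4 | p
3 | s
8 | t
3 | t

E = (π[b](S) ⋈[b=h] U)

Row counts bottom-up:
  S → 3
  π[b](S) → 3
  U → 4
  (π[b](S) ⋈[b=h] U) → 1

|E| = 1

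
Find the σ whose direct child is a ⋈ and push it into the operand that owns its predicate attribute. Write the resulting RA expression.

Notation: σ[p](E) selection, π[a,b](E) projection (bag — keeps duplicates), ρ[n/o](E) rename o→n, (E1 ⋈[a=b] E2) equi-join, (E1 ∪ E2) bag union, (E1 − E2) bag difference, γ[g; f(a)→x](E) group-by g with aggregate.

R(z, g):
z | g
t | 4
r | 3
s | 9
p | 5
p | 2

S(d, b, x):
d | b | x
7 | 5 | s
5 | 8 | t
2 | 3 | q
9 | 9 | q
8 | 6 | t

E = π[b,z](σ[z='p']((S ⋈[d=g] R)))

σ filters on z, owned by the right side.
E' = π[b,z]((S ⋈[d=g] σ[z='p'](R)))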